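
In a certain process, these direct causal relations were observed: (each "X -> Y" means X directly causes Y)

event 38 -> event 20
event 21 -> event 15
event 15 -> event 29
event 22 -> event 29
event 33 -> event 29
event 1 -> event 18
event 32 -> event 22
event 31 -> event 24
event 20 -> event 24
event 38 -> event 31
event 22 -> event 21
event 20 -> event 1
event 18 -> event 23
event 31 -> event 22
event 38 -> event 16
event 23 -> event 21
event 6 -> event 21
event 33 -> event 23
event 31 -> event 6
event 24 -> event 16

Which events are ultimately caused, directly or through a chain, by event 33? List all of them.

Direct effects: event 23, event 29.
2 steps out: event 21.
3 steps out: event 15.
Not reachable from it: event 38, event 31, event 20, event 24, event 1, event 32, event 16, event 6, event 18, event 22.

event 15, event 21, event 23, event 29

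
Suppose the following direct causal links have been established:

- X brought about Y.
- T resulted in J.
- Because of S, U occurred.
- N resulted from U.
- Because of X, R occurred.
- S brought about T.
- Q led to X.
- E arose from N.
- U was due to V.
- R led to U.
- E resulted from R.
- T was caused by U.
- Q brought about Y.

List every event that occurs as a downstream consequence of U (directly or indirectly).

E, J, N, T

Direct effects: T, N.
2 steps out: J, E.
Not reachable from it: S, Q, X, R, Y, V.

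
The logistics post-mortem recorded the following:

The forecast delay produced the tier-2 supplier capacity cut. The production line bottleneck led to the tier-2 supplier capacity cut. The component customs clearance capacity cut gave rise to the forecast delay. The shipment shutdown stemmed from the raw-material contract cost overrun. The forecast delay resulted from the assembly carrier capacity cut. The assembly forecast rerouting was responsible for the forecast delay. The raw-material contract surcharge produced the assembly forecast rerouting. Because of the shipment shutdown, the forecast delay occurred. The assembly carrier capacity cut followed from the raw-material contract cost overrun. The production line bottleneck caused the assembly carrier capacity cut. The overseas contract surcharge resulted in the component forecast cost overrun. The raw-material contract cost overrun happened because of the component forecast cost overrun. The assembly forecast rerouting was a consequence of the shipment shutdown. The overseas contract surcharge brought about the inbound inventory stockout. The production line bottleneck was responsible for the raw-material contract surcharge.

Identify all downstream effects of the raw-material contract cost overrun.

Direct effects: the shipment shutdown, the assembly carrier capacity cut.
2 steps out: the assembly forecast rerouting, the forecast delay.
3 steps out: the tier-2 supplier capacity cut.
Not reachable from it: the overseas contract surcharge, the component forecast cost overrun, the inbound inventory stockout, the production line bottleneck, the component customs clearance capacity cut, the raw-material contract surcharge.

the assembly carrier capacity cut, the assembly forecast rerouting, the forecast delay, the shipment shutdown, the tier-2 supplier capacity cut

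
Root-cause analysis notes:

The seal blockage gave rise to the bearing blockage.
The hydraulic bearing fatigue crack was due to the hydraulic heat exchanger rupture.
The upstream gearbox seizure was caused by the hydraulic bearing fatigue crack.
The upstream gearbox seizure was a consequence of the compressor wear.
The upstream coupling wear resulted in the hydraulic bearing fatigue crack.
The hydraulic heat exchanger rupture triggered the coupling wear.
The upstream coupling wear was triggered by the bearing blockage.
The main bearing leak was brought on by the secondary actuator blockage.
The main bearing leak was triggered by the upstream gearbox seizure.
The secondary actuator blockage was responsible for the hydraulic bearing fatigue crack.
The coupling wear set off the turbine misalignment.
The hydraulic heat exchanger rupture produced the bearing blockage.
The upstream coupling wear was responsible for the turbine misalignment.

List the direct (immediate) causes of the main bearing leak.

the secondary actuator blockage, the upstream gearbox seizure

Upstream contributors include the seal blockage, the hydraulic heat exchanger rupture, the bearing blockage, the upstream coupling wear, the compressor wear, the hydraulic bearing fatigue crack, but only the secondary actuator blockage, the upstream gearbox seizure feed directly into the main bearing leak.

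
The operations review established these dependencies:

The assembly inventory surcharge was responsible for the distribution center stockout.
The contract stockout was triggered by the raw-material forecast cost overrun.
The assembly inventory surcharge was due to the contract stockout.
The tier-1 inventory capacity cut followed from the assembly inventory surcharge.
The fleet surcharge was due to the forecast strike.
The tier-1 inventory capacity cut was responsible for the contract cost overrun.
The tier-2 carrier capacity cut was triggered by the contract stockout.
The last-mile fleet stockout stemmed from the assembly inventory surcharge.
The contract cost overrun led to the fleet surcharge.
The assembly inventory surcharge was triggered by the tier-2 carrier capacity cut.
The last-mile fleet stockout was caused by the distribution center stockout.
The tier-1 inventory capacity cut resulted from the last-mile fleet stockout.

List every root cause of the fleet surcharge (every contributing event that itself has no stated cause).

Tracing upstream from the fleet surcharge: the fleet surcharge ← the contract cost overrun ← the tier-1 inventory capacity cut ← the assembly inventory surcharge ← the contract stockout ← the raw-material forecast cost overrun.
A separate upstream branch: the fleet surcharge ← the forecast strike.
Each of those chain origins has no stated cause.

the forecast strike, the raw-material forecast cost overrun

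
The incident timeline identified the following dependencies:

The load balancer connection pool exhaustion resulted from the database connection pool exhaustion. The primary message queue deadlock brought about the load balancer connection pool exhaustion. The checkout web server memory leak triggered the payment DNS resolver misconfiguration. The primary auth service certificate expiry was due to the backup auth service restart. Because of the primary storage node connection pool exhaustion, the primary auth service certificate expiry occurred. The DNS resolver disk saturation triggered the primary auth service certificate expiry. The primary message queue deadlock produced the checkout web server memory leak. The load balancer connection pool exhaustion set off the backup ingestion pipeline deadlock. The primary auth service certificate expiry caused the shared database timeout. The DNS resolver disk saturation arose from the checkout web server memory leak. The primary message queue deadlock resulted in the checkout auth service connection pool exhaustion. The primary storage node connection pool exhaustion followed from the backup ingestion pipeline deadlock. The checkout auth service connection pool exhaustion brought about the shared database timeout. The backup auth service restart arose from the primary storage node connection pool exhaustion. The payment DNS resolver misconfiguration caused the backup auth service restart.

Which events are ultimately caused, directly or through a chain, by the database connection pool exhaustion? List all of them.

the backup auth service restart, the backup ingestion pipeline deadlock, the load balancer connection pool exhaustion, the primary auth service certificate expiry, the primary storage node connection pool exhaustion, the shared database timeout

Direct effects: the load balancer connection pool exhaustion.
2 steps out: the backup ingestion pipeline deadlock.
3 steps out: the primary storage node connection pool exhaustion.
4 steps out: the backup auth service restart, the primary auth service certificate expiry.
5 steps out: the shared database timeout.
Not reachable from it: the primary message queue deadlock, the checkout web server memory leak, the checkout auth service connection pool exhaustion, the payment DNS resolver misconfiguration, the DNS resolver disk saturation.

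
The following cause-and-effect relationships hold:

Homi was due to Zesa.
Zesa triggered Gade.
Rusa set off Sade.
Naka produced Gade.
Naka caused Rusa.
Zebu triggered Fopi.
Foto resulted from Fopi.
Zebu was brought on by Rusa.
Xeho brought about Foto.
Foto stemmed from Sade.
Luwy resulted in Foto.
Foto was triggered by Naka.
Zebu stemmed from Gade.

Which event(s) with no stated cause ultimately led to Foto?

Luwy, Naka, Xeho, Zesa

Tracing upstream from Foto: Foto ← Naka.
A separate upstream branch: Foto ← Fopi ← Zebu ← Gade ← Zesa.
A separate upstream branch: Foto ← Luwy.
A separate upstream branch: Foto ← Xeho.
Each of those chain origins has no stated cause.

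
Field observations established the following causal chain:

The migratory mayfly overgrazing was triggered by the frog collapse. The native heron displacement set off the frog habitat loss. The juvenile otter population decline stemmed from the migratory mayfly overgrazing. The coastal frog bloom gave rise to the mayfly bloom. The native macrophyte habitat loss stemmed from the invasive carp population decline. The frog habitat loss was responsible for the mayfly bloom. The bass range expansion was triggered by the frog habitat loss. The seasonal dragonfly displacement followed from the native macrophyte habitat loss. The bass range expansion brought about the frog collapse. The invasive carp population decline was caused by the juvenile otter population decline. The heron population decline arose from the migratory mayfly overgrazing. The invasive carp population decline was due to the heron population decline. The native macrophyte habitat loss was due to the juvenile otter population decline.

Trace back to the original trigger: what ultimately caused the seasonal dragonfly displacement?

Tracing upstream from the seasonal dragonfly displacement: the seasonal dragonfly displacement ← the native macrophyte habitat loss ← the juvenile otter population decline ← the migratory mayfly overgrazing ← the frog collapse ← the bass range expansion ← the frog habitat loss ← the native heron displacement.
The native heron displacement has no stated cause, so it is the root.

the native heron displacement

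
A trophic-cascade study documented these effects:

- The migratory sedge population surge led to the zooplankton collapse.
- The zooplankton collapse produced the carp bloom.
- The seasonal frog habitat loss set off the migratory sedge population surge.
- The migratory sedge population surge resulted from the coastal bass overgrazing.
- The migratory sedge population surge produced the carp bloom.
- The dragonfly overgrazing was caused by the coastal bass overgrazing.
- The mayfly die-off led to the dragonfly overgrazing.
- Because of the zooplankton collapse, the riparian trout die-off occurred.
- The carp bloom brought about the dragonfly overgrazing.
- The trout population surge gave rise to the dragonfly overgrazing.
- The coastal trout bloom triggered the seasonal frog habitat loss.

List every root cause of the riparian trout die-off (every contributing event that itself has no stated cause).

Tracing upstream from the riparian trout die-off: the riparian trout die-off ← the zooplankton collapse ← the migratory sedge population surge ← the coastal bass overgrazing.
A separate upstream branch: the riparian trout die-off ← the zooplankton collapse ← the migratory sedge population surge ← the seasonal frog habitat loss ← the coastal trout bloom.
Each of those chain origins has no stated cause.

the coastal bass overgrazing, the coastal trout bloom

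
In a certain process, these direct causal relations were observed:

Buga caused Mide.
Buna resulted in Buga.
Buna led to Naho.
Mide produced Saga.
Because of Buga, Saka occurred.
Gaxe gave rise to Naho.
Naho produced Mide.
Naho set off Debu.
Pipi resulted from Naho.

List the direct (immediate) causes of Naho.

Buna, Gaxe → Naho with nothing further upstream stated.

Buna, Gaxe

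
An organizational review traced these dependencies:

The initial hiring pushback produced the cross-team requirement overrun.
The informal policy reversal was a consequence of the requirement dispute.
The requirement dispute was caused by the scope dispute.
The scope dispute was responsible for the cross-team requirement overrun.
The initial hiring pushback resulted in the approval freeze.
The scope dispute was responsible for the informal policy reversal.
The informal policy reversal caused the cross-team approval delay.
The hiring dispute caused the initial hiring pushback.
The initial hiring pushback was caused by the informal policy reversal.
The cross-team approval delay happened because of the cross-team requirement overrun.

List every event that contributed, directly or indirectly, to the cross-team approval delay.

the cross-team requirement overrun, the hiring dispute, the informal policy reversal, the initial hiring pushback, the requirement dispute, the scope dispute

Immediate causes of the cross-team approval delay: the informal policy reversal, the cross-team requirement overrun.
Further upstream: the scope dispute, the hiring dispute, the requirement dispute, the initial hiring pushback.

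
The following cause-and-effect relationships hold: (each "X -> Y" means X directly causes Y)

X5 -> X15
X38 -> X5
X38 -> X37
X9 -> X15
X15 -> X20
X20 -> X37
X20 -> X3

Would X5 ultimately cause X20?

Yes

There is a causal chain: X5 → X15 → X20.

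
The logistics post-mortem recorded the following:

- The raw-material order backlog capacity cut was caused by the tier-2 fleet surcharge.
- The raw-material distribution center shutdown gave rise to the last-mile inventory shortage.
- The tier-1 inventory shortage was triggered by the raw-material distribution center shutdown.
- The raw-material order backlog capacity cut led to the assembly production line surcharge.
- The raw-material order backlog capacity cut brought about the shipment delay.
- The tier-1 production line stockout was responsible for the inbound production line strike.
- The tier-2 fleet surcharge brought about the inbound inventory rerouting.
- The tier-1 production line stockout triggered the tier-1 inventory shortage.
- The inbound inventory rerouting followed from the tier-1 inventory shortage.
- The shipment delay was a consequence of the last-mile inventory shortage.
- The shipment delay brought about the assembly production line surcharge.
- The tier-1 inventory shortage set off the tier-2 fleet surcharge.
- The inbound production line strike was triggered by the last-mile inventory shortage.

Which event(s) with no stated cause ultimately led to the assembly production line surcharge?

Tracing upstream from the assembly production line surcharge: the assembly production line surcharge ← the shipment delay ← the last-mile inventory shortage ← the raw-material distribution center shutdown.
A separate upstream branch: the assembly production line surcharge ← the raw-material order backlog capacity cut ← the tier-2 fleet surcharge ← the tier-1 inventory shortage ← the tier-1 production line stockout.
Each of those chain origins has no stated cause.

the raw-material distribution center shutdown, the tier-1 production line stockout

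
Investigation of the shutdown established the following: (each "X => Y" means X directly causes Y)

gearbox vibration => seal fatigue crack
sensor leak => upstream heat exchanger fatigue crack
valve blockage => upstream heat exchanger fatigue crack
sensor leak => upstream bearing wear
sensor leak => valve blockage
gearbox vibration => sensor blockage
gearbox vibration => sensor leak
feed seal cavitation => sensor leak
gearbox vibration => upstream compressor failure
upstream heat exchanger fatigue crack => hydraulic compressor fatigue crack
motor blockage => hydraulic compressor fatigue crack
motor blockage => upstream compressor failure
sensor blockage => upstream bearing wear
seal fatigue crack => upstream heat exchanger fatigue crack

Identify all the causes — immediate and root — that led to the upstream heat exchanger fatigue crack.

the feed seal cavitation, the gearbox vibration, the seal fatigue crack, the sensor leak, the valve blockage

Immediate causes of the upstream heat exchanger fatigue crack: the seal fatigue crack, the sensor leak, the valve blockage.
Further upstream: the gearbox vibration, the feed seal cavitation.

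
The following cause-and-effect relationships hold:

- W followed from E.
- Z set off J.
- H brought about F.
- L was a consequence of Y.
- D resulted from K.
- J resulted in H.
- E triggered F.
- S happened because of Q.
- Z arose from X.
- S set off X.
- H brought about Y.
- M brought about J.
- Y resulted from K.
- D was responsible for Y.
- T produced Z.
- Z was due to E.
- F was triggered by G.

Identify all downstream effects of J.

Direct effects: H.
2 steps out: F, Y.
3 steps out: L.
Not reachable from it: E, M, W, G, Q, S, T, X, Z, K, D.

F, H, L, Y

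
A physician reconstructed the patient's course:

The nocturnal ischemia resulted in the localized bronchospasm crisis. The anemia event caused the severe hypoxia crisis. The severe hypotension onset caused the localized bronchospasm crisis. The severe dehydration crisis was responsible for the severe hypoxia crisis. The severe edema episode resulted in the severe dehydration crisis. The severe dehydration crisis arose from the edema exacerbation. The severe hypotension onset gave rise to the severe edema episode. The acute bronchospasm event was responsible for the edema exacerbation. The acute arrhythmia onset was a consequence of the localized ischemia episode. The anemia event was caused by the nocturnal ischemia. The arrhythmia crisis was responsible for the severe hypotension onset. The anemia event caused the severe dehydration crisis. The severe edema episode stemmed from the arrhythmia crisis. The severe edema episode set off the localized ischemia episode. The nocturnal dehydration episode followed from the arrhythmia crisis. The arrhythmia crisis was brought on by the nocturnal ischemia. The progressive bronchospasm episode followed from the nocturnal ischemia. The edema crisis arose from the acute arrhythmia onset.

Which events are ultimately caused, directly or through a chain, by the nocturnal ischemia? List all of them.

Direct effects: the progressive bronchospasm episode, the arrhythmia crisis, the localized bronchospasm crisis, the anemia event.
2 steps out: the severe hypotension onset, the severe edema episode, the severe dehydration crisis, the nocturnal dehydration episode, the severe hypoxia crisis.
3 steps out: the localized ischemia episode.
4 steps out: the acute arrhythmia onset.
5 steps out: the edema crisis.
Not reachable from it: the acute bronchospasm event, the edema exacerbation.

the acute arrhythmia onset, the anemia event, the arrhythmia crisis, the edema crisis, the localized bronchospasm crisis, the localized ischemia episode, the nocturnal dehydration episode, the progressive bronchospasm episode, the severe dehydration crisis, the severe edema episode, the severe hypotension onset, the severe hypoxia crisis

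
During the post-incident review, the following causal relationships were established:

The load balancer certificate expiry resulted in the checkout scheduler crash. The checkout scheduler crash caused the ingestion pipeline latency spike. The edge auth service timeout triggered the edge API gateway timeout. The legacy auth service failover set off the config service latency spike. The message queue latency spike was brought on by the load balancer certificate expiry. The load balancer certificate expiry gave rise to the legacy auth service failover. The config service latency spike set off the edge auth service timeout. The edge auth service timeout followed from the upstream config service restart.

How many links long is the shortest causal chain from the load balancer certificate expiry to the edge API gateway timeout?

4

Shortest chain: the load balancer certificate expiry → the legacy auth service failover → the config service latency spike → the edge auth service timeout → the edge API gateway timeout.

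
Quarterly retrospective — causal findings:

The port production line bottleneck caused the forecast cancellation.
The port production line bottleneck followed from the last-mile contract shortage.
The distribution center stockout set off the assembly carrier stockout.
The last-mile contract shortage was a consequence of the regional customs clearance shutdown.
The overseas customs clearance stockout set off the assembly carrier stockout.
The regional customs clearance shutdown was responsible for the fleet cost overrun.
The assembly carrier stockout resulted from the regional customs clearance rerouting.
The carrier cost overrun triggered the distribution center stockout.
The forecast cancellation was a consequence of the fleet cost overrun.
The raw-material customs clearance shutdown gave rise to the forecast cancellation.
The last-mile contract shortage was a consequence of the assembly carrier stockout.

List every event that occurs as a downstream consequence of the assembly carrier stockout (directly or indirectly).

the forecast cancellation, the last-mile contract shortage, the port production line bottleneck

Direct effects: the last-mile contract shortage.
2 steps out: the port production line bottleneck.
3 steps out: the forecast cancellation.
Not reachable from it: the regional customs clearance shutdown, the fleet cost overrun, the regional customs clearance rerouting, the carrier cost overrun, the distribution center stockout, the overseas customs clearance stockout, the raw-material customs clearance shutdown.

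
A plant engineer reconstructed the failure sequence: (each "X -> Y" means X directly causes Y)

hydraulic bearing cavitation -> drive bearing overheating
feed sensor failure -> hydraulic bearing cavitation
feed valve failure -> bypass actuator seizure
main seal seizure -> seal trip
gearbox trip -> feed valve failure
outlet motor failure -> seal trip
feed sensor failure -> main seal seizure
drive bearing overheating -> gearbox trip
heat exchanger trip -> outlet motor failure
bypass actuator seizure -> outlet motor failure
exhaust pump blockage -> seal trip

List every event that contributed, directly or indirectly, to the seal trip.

the bypass actuator seizure, the drive bearing overheating, the exhaust pump blockage, the feed sensor failure, the feed valve failure, the gearbox trip, the heat exchanger trip, the hydraulic bearing cavitation, the main seal seizure, the outlet motor failure

Immediate causes of the seal trip: the main seal seizure, the exhaust pump blockage, the outlet motor failure.
Further upstream: the feed sensor failure, the heat exchanger trip, the hydraulic bearing cavitation, the drive bearing overheating, the gearbox trip, the feed valve failure, the bypass actuator seizure.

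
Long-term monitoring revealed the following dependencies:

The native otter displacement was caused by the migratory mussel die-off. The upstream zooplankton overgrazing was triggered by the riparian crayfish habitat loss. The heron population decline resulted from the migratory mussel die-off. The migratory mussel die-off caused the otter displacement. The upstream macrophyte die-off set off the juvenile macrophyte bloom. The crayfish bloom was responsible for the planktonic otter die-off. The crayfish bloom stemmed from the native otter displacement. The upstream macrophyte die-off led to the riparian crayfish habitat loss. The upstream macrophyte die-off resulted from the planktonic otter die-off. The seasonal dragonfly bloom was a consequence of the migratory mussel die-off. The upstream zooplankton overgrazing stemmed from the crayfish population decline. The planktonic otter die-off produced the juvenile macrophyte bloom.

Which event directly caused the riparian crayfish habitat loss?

the upstream macrophyte die-off

Upstream contributors include the migratory mussel die-off, the native otter displacement, the crayfish bloom, the planktonic otter die-off, but only the upstream macrophyte die-off feeds directly into the riparian crayfish habitat loss.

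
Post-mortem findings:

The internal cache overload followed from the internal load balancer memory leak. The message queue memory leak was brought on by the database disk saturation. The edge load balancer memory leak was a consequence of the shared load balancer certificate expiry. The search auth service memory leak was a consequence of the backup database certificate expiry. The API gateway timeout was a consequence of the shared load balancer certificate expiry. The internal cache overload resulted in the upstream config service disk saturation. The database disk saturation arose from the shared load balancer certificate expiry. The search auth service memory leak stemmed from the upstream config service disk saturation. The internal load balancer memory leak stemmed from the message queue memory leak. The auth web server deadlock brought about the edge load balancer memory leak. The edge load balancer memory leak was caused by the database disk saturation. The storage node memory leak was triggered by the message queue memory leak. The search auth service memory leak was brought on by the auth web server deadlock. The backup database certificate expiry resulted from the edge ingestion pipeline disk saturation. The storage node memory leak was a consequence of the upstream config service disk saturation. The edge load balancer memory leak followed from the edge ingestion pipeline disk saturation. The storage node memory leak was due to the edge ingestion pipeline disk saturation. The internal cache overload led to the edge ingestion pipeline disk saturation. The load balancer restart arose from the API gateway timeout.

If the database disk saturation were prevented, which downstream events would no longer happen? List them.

Downstream of the database disk saturation: the message queue memory leak, the internal load balancer memory leak, the internal cache overload, the upstream config service disk saturation, the edge ingestion pipeline disk saturation, the edge load balancer memory leak, the backup database certificate expiry, the storage node memory leak, the search auth service memory leak.
Of those, still caused via another path: the edge load balancer memory leak, the search auth service memory leak.
The remainder have no surviving cause.

the backup database certificate expiry, the edge ingestion pipeline disk saturation, the internal cache overload, the internal load balancer memory leak, the message queue memory leak, the storage node memory leak, the upstream config service disk saturation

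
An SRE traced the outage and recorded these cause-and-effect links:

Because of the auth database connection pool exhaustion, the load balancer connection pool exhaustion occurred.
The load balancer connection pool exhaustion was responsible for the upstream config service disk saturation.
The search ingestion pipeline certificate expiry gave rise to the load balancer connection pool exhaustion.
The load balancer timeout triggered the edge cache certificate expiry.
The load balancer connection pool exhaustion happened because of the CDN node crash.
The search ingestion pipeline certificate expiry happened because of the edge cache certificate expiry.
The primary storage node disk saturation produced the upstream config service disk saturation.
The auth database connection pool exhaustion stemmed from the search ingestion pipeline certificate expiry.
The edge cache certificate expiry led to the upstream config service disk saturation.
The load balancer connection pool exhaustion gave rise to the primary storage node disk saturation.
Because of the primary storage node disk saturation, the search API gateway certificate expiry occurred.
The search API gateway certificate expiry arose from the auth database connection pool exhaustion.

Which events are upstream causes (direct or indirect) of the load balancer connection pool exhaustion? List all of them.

the CDN node crash, the auth database connection pool exhaustion, the edge cache certificate expiry, the load balancer timeout, the search ingestion pipeline certificate expiry

Immediate causes of the load balancer connection pool exhaustion: the search ingestion pipeline certificate expiry, the auth database connection pool exhaustion, the CDN node crash.
Further upstream: the load balancer timeout, the edge cache certificate expiry.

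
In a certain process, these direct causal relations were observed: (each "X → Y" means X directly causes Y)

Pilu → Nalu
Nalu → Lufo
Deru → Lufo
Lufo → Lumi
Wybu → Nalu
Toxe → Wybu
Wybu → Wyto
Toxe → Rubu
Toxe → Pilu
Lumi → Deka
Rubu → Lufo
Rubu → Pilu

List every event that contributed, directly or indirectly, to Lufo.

Deru, Nalu, Pilu, Rubu, Toxe, Wybu

Immediate causes of Lufo: Rubu, Nalu, Deru.
Further upstream: Toxe, Wybu, Pilu.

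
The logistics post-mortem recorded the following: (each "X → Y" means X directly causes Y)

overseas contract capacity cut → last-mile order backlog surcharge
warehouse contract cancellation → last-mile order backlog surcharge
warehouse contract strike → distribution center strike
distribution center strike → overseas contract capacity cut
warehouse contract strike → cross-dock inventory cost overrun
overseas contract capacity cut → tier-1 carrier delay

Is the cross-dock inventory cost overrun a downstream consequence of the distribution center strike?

The distribution center strike leads to the overseas contract capacity cut, the tier-1 carrier delay, the last-mile order backlog surcharge; the cross-dock inventory cost overrun is not among them.

No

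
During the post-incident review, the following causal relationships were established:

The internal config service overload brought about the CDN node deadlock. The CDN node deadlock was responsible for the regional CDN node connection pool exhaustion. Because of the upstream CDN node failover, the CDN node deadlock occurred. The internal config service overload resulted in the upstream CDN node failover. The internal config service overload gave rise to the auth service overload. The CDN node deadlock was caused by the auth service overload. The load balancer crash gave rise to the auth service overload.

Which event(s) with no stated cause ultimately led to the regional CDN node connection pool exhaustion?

Tracing upstream from the regional CDN node connection pool exhaustion: the regional CDN node connection pool exhaustion ← the CDN node deadlock ← the internal config service overload.
A separate upstream branch: the regional CDN node connection pool exhaustion ← the CDN node deadlock ← the auth service overload ← the load balancer crash.
Each of those chain origins has no stated cause.

the internal config service overload, the load balancer crash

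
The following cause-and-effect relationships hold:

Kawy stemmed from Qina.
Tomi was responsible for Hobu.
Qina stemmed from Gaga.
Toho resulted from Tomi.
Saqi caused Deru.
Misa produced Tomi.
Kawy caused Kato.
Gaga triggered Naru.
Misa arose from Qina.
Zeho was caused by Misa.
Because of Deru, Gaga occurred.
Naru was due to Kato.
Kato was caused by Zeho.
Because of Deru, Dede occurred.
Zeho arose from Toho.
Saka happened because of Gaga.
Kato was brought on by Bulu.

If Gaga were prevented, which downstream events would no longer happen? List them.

Hobu, Kawy, Misa, Qina, Saka, Toho, Tomi, Zeho

Downstream of Gaga: Saka, Qina, Misa, Tomi, Hobu, Toho, Kawy, Zeho, Kato, Naru.
Of those, still caused via another path: Kato, Naru.
The remainder have no surviving cause.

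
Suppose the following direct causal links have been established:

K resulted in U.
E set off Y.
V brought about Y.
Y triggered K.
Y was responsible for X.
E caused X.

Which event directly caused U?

Upstream contributors include E, Y, V, but only K feeds directly into U.

K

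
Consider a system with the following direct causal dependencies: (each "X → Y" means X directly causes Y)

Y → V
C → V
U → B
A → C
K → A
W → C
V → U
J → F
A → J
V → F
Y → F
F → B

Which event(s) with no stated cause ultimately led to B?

Tracing upstream from B: B ← F ← Y.
A separate upstream branch: B ← F ← J ← A ← K.
A separate upstream branch: B ← U ← V ← C ← W.
Each of those chain origins has no stated cause.

K, W, Y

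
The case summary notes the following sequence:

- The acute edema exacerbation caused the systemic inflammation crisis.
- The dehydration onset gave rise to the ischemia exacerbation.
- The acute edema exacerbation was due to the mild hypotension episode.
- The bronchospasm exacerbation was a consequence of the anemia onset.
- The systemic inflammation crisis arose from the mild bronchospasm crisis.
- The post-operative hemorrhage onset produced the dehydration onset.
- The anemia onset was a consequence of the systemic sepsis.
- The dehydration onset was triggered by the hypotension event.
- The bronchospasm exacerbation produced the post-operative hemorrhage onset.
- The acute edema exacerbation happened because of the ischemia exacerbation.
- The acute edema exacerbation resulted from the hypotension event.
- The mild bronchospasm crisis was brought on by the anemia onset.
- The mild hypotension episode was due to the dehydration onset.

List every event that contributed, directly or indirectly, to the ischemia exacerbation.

Immediate cause of the ischemia exacerbation: the dehydration onset.
Further upstream: the systemic sepsis, the hypotension event, the anemia onset, the bronchospasm exacerbation, the post-operative hemorrhage onset.

the anemia onset, the bronchospasm exacerbation, the dehydration onset, the hypotension event, the post-operative hemorrhage onset, the systemic sepsis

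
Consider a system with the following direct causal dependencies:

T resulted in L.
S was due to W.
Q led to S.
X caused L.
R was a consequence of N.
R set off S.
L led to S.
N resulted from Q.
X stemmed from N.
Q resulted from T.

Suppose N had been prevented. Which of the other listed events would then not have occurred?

R, X

Downstream of N: X, L, R, S.
Of those, still caused via another path: L, S.
The remainder have no surviving cause.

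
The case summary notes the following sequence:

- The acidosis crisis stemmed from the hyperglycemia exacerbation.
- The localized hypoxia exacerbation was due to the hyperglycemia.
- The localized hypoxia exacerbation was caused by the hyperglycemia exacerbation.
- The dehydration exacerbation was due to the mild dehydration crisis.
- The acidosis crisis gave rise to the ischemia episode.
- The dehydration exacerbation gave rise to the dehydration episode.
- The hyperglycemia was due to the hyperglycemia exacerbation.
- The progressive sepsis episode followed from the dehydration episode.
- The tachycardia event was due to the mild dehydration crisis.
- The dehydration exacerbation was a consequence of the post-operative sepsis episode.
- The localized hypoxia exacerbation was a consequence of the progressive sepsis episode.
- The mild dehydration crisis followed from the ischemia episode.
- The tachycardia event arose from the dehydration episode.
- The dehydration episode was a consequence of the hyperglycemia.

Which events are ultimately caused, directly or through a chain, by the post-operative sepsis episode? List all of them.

the dehydration episode, the dehydration exacerbation, the localized hypoxia exacerbation, the progressive sepsis episode, the tachycardia event

Direct effects: the dehydration exacerbation.
2 steps out: the dehydration episode.
3 steps out: the tachycardia event, the progressive sepsis episode.
4 steps out: the localized hypoxia exacerbation.
Not reachable from it: the hyperglycemia exacerbation, the acidosis crisis, the ischemia episode, the mild dehydration crisis, the hyperglycemia.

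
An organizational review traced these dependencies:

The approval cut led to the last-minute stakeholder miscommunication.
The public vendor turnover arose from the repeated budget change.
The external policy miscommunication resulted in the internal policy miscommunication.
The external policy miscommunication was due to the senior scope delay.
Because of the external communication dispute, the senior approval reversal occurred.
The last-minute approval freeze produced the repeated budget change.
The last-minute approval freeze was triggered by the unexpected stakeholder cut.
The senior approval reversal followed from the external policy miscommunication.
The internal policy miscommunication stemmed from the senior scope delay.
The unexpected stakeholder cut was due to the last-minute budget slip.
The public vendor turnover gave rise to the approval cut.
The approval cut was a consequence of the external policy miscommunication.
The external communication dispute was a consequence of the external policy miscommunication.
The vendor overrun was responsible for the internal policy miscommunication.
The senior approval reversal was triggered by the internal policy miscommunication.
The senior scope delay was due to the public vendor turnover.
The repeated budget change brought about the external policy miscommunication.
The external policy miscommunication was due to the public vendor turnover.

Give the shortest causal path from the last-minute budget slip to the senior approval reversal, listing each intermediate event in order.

the last-minute budget slip → the unexpected stakeholder cut
the unexpected stakeholder cut → the last-minute approval freeze
the last-minute approval freeze → the repeated budget change
the repeated budget change → the external policy miscommunication
the external policy miscommunication → the senior approval reversal
Length: 5 steps.

the last-minute budget slip → the unexpected stakeholder cut → the last-minute approval freeze → the repeated budget change → the external policy miscommunication → the senior approval reversal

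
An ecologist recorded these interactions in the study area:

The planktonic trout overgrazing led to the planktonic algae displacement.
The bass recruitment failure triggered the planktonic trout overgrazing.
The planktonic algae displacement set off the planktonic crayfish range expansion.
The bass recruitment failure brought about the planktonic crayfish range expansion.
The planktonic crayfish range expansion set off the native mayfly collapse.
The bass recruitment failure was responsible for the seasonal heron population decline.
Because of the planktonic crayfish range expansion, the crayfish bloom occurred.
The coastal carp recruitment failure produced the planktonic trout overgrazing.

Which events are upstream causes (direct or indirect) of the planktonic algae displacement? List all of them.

Immediate cause of the planktonic algae displacement: the planktonic trout overgrazing.
Further upstream: the bass recruitment failure, the coastal carp recruitment failure.

the bass recruitment failure, the coastal carp recruitment failure, the planktonic trout overgrazing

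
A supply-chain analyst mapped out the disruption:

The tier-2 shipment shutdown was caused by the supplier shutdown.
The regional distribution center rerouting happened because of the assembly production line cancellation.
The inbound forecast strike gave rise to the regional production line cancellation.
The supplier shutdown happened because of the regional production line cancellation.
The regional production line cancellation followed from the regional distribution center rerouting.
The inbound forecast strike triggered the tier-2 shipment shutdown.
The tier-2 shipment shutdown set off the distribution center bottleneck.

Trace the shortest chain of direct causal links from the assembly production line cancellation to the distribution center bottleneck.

the assembly production line cancellation → the regional distribution center rerouting → the regional production line cancellation → the supplier shutdown → the tier-2 shipment shutdown → the distribution center bottleneck

the assembly production line cancellation → the regional distribution center rerouting
the regional distribution center rerouting → the regional production line cancellation
the regional production line cancellation → the supplier shutdown
the supplier shutdown → the tier-2 shipment shutdown
the tier-2 shipment shutdown → the distribution center bottleneck
Length: 5 steps.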